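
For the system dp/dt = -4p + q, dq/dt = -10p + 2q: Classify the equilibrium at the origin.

stable spiral

A = [[-4,1],[-10,2]]; det(A-λI) = λ^2 + 2λ + 2.
λ = -1 ± i: negative real part.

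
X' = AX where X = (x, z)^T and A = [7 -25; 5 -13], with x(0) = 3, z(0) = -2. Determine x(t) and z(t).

Coefficient matrix A = [[7, -25], [5, -13]].
Characteristic polynomial det(A - λI) = λ^2 + 6λ + 34 = 0.
Eigenvalues λ = -3 ± 5i (complex conjugate pair).
For λ=-3+5i: an eigenvector is (-2,-1) - i(1,0) = (-2 - i, -1).
A real fundamental pair from Re and Im of e^((-3+5i)t)v: X_1 = e^(-3t)(cos(5t)·(-2,-1) + sin(5t)·(1,0)), X_2 = e^(-3t)(sin(5t)·(-2,-1) - cos(5t)·(1,0)).
General solution: c_1X_1 + c_2X_2.
Applying x(0)=3, z(0)=-2 gives c_1=2, c_2=-7.

x(t) = 16e^(-3t)sin(5t) + 3e^(-3t)cos(5t), z(t) = 7e^(-3t)sin(5t) - 2e^(-3t)cos(5t)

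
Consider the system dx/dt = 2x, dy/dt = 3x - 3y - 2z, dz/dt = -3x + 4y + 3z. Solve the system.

x(t) = K_2e^(2t), y(t) = K_1e^(-t) + K_2e^(2t) - K_3e^(t), z(t) = -K_1e^(-t) - K_2e^(2t) + 2K_3e^(t)

Coefficient matrix A = [[2, 0, 0], [3, -3, -2], [-3, 4, 3]].
det(A - λI) = 0 gives eigenvalues λ = -1, 2, 1.
For λ=-1: eigenvector (0,1,-1).
For λ=2: eigenvector (1,1,-1).
For λ=1: eigenvector (0,-1,2).
General solution: K_1e^(-t)(0,1,-1) + K_2e^(2t)(1,1,-1) + K_3e^(t)(0,-1,2).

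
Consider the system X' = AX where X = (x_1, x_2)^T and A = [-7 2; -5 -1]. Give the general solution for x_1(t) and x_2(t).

Coefficient matrix A = [[-7, 2], [-5, -1]].
Characteristic polynomial det(A - λI) = λ^2 + 8λ + 17 = 0.
Eigenvalues λ = -4 ± i (complex conjugate pair).
For λ=-4+i: an eigenvector is (-1,-2) - i(-1,-1) = (-1 + i, -2 + i).
A real fundamental pair from Re and Im of e^((-4+i)t)v: X_1 = e^(-4t)(cos(t)·(-1,-2) + sin(t)·(-1,-1)), X_2 = e^(-4t)(sin(t)·(-1,-2) - cos(t)·(-1,-1)).
General solution: c_1X_1 + c_2X_2.

x_1(t) = -c_1e^(-4t)sin(t) - c_1e^(-4t)cos(t) - c_2e^(-4t)sin(t) + c_2e^(-4t)cos(t), x_2(t) = -c_1e^(-4t)sin(t) - 2c_1e^(-4t)cos(t) - 2c_2e^(-4t)sin(t) + c_2e^(-4t)cos(t)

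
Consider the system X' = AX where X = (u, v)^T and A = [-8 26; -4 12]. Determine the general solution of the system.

Coefficient matrix A = [[-8, 26], [-4, 12]].
Characteristic polynomial det(A - λI) = λ^2 - 4λ + 8 = 0.
Eigenvalues λ = 2 ± 2i (complex conjugate pair).
For λ=2+2i: an eigenvector is (2,1) - i(3,1) = (2 - 3i, 1 - i).
A real fundamental pair from Re and Im of e^((2+2i)t)v: X_1 = e^(2t)(cos(2t)·(2,1) + sin(2t)·(3,1)), X_2 = e^(2t)(sin(2t)·(2,1) - cos(2t)·(3,1)).
General solution: c_1X_1 + c_2X_2.

u(t) = 3c_1e^(2t)sin(2t) + 2c_1e^(2t)cos(2t) + 2c_2e^(2t)sin(2t) - 3c_2e^(2t)cos(2t), v(t) = c_1e^(2t)sin(2t) + c_1e^(2t)cos(2t) + c_2e^(2t)sin(2t) - c_2e^(2t)cos(2t)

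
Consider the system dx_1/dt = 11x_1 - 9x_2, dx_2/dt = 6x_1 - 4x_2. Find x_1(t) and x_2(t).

Coefficient matrix A = [[11, -9], [6, -4]].
Characteristic polynomial det(A - λI) = λ^2 - 7λ + 10 = 0.
Eigenvalues λ = 2, 5.
For λ=2: (A-λI) row 1 is [9, -9], so an eigenvector is (-1, -1).
For λ=5: (A-λI) row 1 is [6, -9], so an eigenvector is (3, 2).
General solution: C_1e^(2t)(-1,-1) + C_2e^(5t)(3,2).

x_1(t) = -C_1e^(2t) + 3C_2e^(5t), x_2(t) = -C_1e^(2t) + 2C_2e^(5t)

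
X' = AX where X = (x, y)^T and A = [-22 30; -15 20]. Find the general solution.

x(t) = -3K_1e^(-t)sin(3t) - K_1e^(-t)cos(3t) - K_2e^(-t)sin(3t) + 3K_2e^(-t)cos(3t), y(t) = -2K_1e^(-t)sin(3t) - K_1e^(-t)cos(3t) - K_2e^(-t)sin(3t) + 2K_2e^(-t)cos(3t)

Coefficient matrix A = [[-22, 30], [-15, 20]].
Characteristic polynomial det(A - λI) = λ^2 + 2λ + 10 = 0.
Eigenvalues λ = -1 ± 3i (complex conjugate pair).
For λ=-1+3i: an eigenvector is (-1,-1) - i(-3,-2) = (-1 + 3i, -1 + 2i).
A real fundamental pair from Re and Im of e^((-1+3i)t)v: X_1 = e^(-t)(cos(3t)·(-1,-1) + sin(3t)·(-3,-2)), X_2 = e^(-t)(sin(3t)·(-1,-1) - cos(3t)·(-3,-2)).
General solution: K_1X_1 + K_2X_2.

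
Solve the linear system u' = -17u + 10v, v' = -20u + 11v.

u(t) = -K_1e^(-3t)sin(2t) - 2K_1e^(-3t)cos(2t) - 2K_2e^(-3t)sin(2t) + K_2e^(-3t)cos(2t), v(t) = -K_1e^(-3t)sin(2t) - 3K_1e^(-3t)cos(2t) - 3K_2e^(-3t)sin(2t) + K_2e^(-3t)cos(2t)

Coefficient matrix A = [[-17, 10], [-20, 11]].
Characteristic polynomial det(A - λI) = λ^2 + 6λ + 13 = 0.
Eigenvalues λ = -3 ± 2i (complex conjugate pair).
For λ=-3+2i: an eigenvector is (-2,-3) - i(-1,-1) = (-2 + i, -3 + i).
A real fundamental pair from Re and Im of e^((-3+2i)t)v: X_1 = e^(-3t)(cos(2t)·(-2,-3) + sin(2t)·(-1,-1)), X_2 = e^(-3t)(sin(2t)·(-2,-3) - cos(2t)·(-1,-1)).
General solution: K_1X_1 + K_2X_2.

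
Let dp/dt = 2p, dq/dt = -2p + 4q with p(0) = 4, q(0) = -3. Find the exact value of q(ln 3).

A = [[2,0],[-2,4]]; eigenvalues λ = 4, 2.
Eigenvectors: (0,-1) for λ=4, (1,1) for λ=2.
From the initial condition, c_1 = 7, c_2 = 4.
q(ln 3) = (7)(3^4)(-1) + (4)(3^2)(1) = -531.

-531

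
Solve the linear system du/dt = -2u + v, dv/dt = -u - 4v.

u(t) = -C_1e^(-3t) - C_2te^(-3t) + 2C_2e^(-3t), v(t) = C_1e^(-3t) + C_2te^(-3t) - 3C_2e^(-3t)

Coefficient matrix A = [[-2, 1], [-1, -4]].
Characteristic polynomial det(A - λI) = λ^2 + 6λ + 9 = 0.
Single eigenvalue λ = -3 with algebraic multiplicity 2.
Eigenvector v = (-1,1); generalized eigenvector w with (A-λI)w=v is (2,-3).
General solution: e^(-3t)[C_1·v + C_2·(t·v + w)].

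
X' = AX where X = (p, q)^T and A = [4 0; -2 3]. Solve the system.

Coefficient matrix A = [[4, 0], [-2, 3]].
Characteristic polynomial det(A - λI) = λ^2 - 7λ + 12 = 0.
Eigenvalues λ = 4, 3.
For λ=4: (A-λI) row 2 is [-2, -1], so an eigenvector is (-1, 2).
For λ=3: (A-λI) row 1 is [1, 0], so an eigenvector is (0, 1).
General solution: c_1e^(4t)(-1,2) + c_2e^(3t)(0,1).

p(t) = -c_1e^(4t), q(t) = 2c_1e^(4t) + c_2e^(3t)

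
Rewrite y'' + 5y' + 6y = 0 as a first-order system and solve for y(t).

Let x_1 = y, x_2 = y'. Then x_1' = x_2 and x_2' = -6x_1 - 5x_2.
A = [[0,1],[-6,-5]]; det(A-λI) = λ^2 + 5λ + 6.
Eigenvalues λ = -3, -2 with eigenvectors (1,-3), (1,-2).

y(t) = K_1e^(-3t) + K_2e^(-2t)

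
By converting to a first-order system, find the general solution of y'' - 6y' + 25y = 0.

y(t) = K_1e^(3t)cos(4t) + K_2e^(3t)sin(4t)

Let x_1 = y, x_2 = y'. Then x_1' = x_2 and x_2' = -25x_1 + 6x_2.
A = [[0,1],[-25,6]]; det(A-λI) = λ^2 - 6λ + 25.
Eigenvalues λ = 3 ± 4i.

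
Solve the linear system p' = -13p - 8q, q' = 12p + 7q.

Coefficient matrix A = [[-13, -8], [12, 7]].
Characteristic polynomial det(A - λI) = λ^2 + 6λ + 5 = 0.
Eigenvalues λ = -1, -5.
For λ=-1: (A-λI) row 1 is [-12, -8], so an eigenvector is (-2, 3).
For λ=-5: (A-λI) row 1 is [-8, -8], so an eigenvector is (-1, 1).
General solution: C_1e^(-t)(-2,3) + C_2e^(-5t)(-1,1).

p(t) = -2C_1e^(-t) - C_2e^(-5t), q(t) = 3C_1e^(-t) + C_2e^(-5t)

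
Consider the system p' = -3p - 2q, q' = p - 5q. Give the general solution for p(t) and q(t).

Coefficient matrix A = [[-3, -2], [1, -5]].
Characteristic polynomial det(A - λI) = λ^2 + 8λ + 17 = 0.
Eigenvalues λ = -4 ± i (complex conjugate pair).
For λ=-4+i: an eigenvector is (1,1) - i(-1,0) = (1 + i, 1).
A real fundamental pair from Re and Im of e^((-4+i)t)v: X_1 = e^(-4t)(cos(t)·(1,1) + sin(t)·(-1,0)), X_2 = e^(-4t)(sin(t)·(1,1) - cos(t)·(-1,0)).
General solution: c_1X_1 + c_2X_2.

p(t) = -c_1e^(-4t)sin(t) + c_1e^(-4t)cos(t) + c_2e^(-4t)sin(t) + c_2e^(-4t)cos(t), q(t) = c_1e^(-4t)cos(t) + c_2e^(-4t)sin(t)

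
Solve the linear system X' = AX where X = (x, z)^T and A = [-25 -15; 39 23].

Coefficient matrix A = [[-25, -15], [39, 23]].
Characteristic polynomial det(A - λI) = λ^2 + 2λ + 10 = 0.
Eigenvalues λ = -1 ± 3i (complex conjugate pair).
For λ=-1+3i: an eigenvector is (2,-3) - i(-1,2) = (2 + i, -3 - 2i).
A real fundamental pair from Re and Im of e^((-1+3i)t)v: X_1 = e^(-t)(cos(3t)·(2,-3) + sin(3t)·(-1,2)), X_2 = e^(-t)(sin(3t)·(2,-3) - cos(3t)·(-1,2)).
General solution: c_1X_1 + c_2X_2.

x(t) = -c_1e^(-t)sin(3t) + 2c_1e^(-t)cos(3t) + 2c_2e^(-t)sin(3t) + c_2e^(-t)cos(3t), z(t) = 2c_1e^(-t)sin(3t) - 3c_1e^(-t)cos(3t) - 3c_2e^(-t)sin(3t) - 2c_2e^(-t)cos(3t)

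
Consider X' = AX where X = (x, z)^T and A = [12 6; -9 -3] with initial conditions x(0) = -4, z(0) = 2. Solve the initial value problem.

x(t) = -8e^(6t) + 4e^(3t), z(t) = 8e^(6t) - 6e^(3t)

Coefficient matrix A = [[12, 6], [-9, -3]].
Characteristic polynomial det(A - λI) = λ^2 - 9λ + 18 = 0.
Eigenvalues λ = 3, 6.
For λ=3: (A-λI) row 1 is [9, 6], so an eigenvector is (2, -3).
For λ=6: (A-λI) row 1 is [6, 6], so an eigenvector is (1, -1).
General solution: c_1e^(3t)(2,-3) + c_2e^(6t)(1,-1).
Applying x(0)=-4, z(0)=2 gives c_1=2, c_2=-8.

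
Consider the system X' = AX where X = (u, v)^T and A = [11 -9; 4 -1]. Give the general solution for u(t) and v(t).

Coefficient matrix A = [[11, -9], [4, -1]].
Characteristic polynomial det(A - λI) = λ^2 - 10λ + 25 = 0.
Single eigenvalue λ = 5 with algebraic multiplicity 2.
Eigenvector v = (-3,-2); generalized eigenvector w with (A-λI)w=v is (-2,-1).
General solution: e^(5t)[K_1·v + K_2·(t·v + w)].

u(t) = -3K_1e^(5t) - 3K_2te^(5t) - 2K_2e^(5t), v(t) = -2K_1e^(5t) - 2K_2te^(5t) - K_2e^(5t)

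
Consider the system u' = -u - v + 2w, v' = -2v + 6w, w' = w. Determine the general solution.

u(t) = C_1e^(-t) + C_2e^(-2t), v(t) = C_2e^(-2t) + 2C_3e^(t), w(t) = C_3e^(t)

Coefficient matrix A = [[-1, -1, 2], [0, -2, 6], [0, 0, 1]].
det(A - λI) = 0 gives eigenvalues λ = -1, -2, 1.
For λ=-1: eigenvector (1,0,0).
For λ=-2: eigenvector (1,1,0).
For λ=1: eigenvector (0,2,1).
General solution: C_1e^(-t)(1,0,0) + C_2e^(-2t)(1,1,0) + C_3e^(t)(0,2,1).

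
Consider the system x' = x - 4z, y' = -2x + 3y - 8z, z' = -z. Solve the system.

x(t) = c_1e^(t) + 2c_2e^(-t), y(t) = c_1e^(t) + 3c_2e^(-t) + c_3e^(3t), z(t) = c_2e^(-t)

Coefficient matrix A = [[1, 0, -4], [-2, 3, -8], [0, 0, -1]].
det(A - λI) = 0 gives eigenvalues λ = 1, -1, 3.
For λ=1: eigenvector (1,1,0).
For λ=-1: eigenvector (2,3,1).
For λ=3: eigenvector (0,1,0).
General solution: c_1e^(t)(1,1,0) + c_2e^(-t)(2,3,1) + c_3e^(3t)(0,1,0).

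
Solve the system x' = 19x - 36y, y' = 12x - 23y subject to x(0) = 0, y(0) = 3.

x(t) = -18e^(t) + 18e^(-5t), y(t) = -9e^(t) + 12e^(-5t)

Coefficient matrix A = [[19, -36], [12, -23]].
Characteristic polynomial det(A - λI) = λ^2 + 4λ - 5 = 0.
Eigenvalues λ = 1, -5.
For λ=1: (A-λI) row 1 is [18, -36], so an eigenvector is (2, 1).
For λ=-5: (A-λI) row 1 is [24, -36], so an eigenvector is (-3, -2).
General solution: C_1e^(t)(2,1) + C_2e^(-5t)(-3,-2).
Applying x(0)=0, y(0)=3 gives C_1=-9, C_2=-6.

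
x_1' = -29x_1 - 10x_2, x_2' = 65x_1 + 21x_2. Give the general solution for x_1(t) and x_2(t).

x_1(t) = K_1e^(-4t)sin(5t) - K_1e^(-4t)cos(5t) - K_2e^(-4t)sin(5t) - K_2e^(-4t)cos(5t), x_2(t) = -3K_1e^(-4t)sin(5t) + 2K_1e^(-4t)cos(5t) + 2K_2e^(-4t)sin(5t) + 3K_2e^(-4t)cos(5t)

Coefficient matrix A = [[-29, -10], [65, 21]].
Characteristic polynomial det(A - λI) = λ^2 + 8λ + 41 = 0.
Eigenvalues λ = -4 ± 5i (complex conjugate pair).
For λ=-4+5i: an eigenvector is (-1,2) - i(1,-3) = (-1 - i, 2 + 3i).
A real fundamental pair from Re and Im of e^((-4+5i)t)v: X_1 = e^(-4t)(cos(5t)·(-1,2) + sin(5t)·(1,-3)), X_2 = e^(-4t)(sin(5t)·(-1,2) - cos(5t)·(1,-3)).
General solution: K_1X_1 + K_2X_2.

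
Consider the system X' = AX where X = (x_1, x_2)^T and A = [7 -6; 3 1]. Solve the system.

Coefficient matrix A = [[7, -6], [3, 1]].
Characteristic polynomial det(A - λI) = λ^2 - 8λ + 25 = 0.
Eigenvalues λ = 4 ± 3i (complex conjugate pair).
For λ=4+3i: an eigenvector is (1,1) - i(-1,0) = (1 + i, 1).
A real fundamental pair from Re and Im of e^((4+3i)t)v: X_1 = e^(4t)(cos(3t)·(1,1) + sin(3t)·(-1,0)), X_2 = e^(4t)(sin(3t)·(1,1) - cos(3t)·(-1,0)).
General solution: C_1X_1 + C_2X_2.

x_1(t) = -C_1e^(4t)sin(3t) + C_1e^(4t)cos(3t) + C_2e^(4t)sin(3t) + C_2e^(4t)cos(3t), x_2(t) = C_1e^(4t)cos(3t) + C_2e^(4t)sin(3t)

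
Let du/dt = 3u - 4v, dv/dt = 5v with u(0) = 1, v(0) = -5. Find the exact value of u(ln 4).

9664

A = [[3,-4],[0,5]]; eigenvalues λ = 3, 5.
Eigenvectors: (-1,0) for λ=3, (2,-1) for λ=5.
From the initial condition, c_1 = 9, c_2 = 5.
u(ln 4) = (9)(4^3)(-1) + (5)(4^5)(2) = 9664.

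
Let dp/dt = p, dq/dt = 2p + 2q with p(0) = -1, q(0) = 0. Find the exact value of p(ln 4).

A = [[1,0],[2,2]]; eigenvalues λ = 2, 1.
Eigenvectors: (0,-1) for λ=2, (1,-2) for λ=1.
From the initial condition, c_1 = 2, c_2 = -1.
p(ln 4) = (2)(4^2)(0) + (-1)(4^1)(1) = -4.

-4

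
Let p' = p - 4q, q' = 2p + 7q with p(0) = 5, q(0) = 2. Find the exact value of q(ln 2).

232

A = [[1,-4],[2,7]]; eigenvalues λ = 5, 3.
Eigenvectors: (1,-1) for λ=5, (2,-1) for λ=3.
From the initial condition, c_1 = -9, c_2 = 7.
q(ln 2) = (-9)(2^5)(-1) + (7)(2^3)(-1) = 232.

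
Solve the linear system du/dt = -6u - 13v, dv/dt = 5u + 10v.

u(t) = 2K_1e^(2t)sin(t) + 3K_1e^(2t)cos(t) + 3K_2e^(2t)sin(t) - 2K_2e^(2t)cos(t), v(t) = -K_1e^(2t)sin(t) - 2K_1e^(2t)cos(t) - 2K_2e^(2t)sin(t) + K_2e^(2t)cos(t)

Coefficient matrix A = [[-6, -13], [5, 10]].
Characteristic polynomial det(A - λI) = λ^2 - 4λ + 5 = 0.
Eigenvalues λ = 2 ± i (complex conjugate pair).
For λ=2+i: an eigenvector is (3,-2) - i(2,-1) = (3 - 2i, -2 + i).
A real fundamental pair from Re and Im of e^((2+i)t)v: X_1 = e^(2t)(cos(t)·(3,-2) + sin(t)·(2,-1)), X_2 = e^(2t)(sin(t)·(3,-2) - cos(t)·(2,-1)).
General solution: K_1X_1 + K_2X_2.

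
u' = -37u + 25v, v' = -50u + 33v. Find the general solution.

Coefficient matrix A = [[-37, 25], [-50, 33]].
Characteristic polynomial det(A - λI) = λ^2 + 4λ + 29 = 0.
Eigenvalues λ = -2 ± 5i (complex conjugate pair).
For λ=-2+5i: an eigenvector is (-1,-1) - i(2,3) = (-1 - 2i, -1 - 3i).
A real fundamental pair from Re and Im of e^((-2+5i)t)v: X_1 = e^(-2t)(cos(5t)·(-1,-1) + sin(5t)·(2,3)), X_2 = e^(-2t)(sin(5t)·(-1,-1) - cos(5t)·(2,3)).
General solution: C_1X_1 + C_2X_2.

u(t) = 2C_1e^(-2t)sin(5t) - C_1e^(-2t)cos(5t) - C_2e^(-2t)sin(5t) - 2C_2e^(-2t)cos(5t), v(t) = 3C_1e^(-2t)sin(5t) - C_1e^(-2t)cos(5t) - C_2e^(-2t)sin(5t) - 3C_2e^(-2t)cos(5t)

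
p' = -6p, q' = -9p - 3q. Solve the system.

Coefficient matrix A = [[-6, 0], [-9, -3]].
Characteristic polynomial det(A - λI) = λ^2 + 9λ + 18 = 0.
Eigenvalues λ = -3, -6.
For λ=-3: (A-λI) row 1 is [-3, 0], so an eigenvector is (0, -1).
For λ=-6: (A-λI) row 2 is [-9, 3], so an eigenvector is (1, 3).
General solution: c_1e^(-3t)(0,-1) + c_2e^(-6t)(1,3).

p(t) = c_2e^(-6t), q(t) = -c_1e^(-3t) + 3c_2e^(-6t)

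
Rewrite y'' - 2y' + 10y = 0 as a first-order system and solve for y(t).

Let x_1 = y, x_2 = y'. Then x_1' = x_2 and x_2' = -10x_1 + 2x_2.
A = [[0,1],[-10,2]]; det(A-λI) = λ^2 - 2λ + 10.
Eigenvalues λ = 1 ± 3i.

y(t) = c_1e^(t)cos(3t) + c_2e^(t)sin(3t)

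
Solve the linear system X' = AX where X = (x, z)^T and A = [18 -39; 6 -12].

Coefficient matrix A = [[18, -39], [6, -12]].
Characteristic polynomial det(A - λI) = λ^2 - 6λ + 18 = 0.
Eigenvalues λ = 3 ± 3i (complex conjugate pair).
For λ=3+3i: an eigenvector is (2,1) - i(-3,-1) = (2 + 3i, 1 + i).
A real fundamental pair from Re and Im of e^((3+3i)t)v: X_1 = e^(3t)(cos(3t)·(2,1) + sin(3t)·(-3,-1)), X_2 = e^(3t)(sin(3t)·(2,1) - cos(3t)·(-3,-1)).
General solution: C_1X_1 + C_2X_2.

x(t) = -3C_1e^(3t)sin(3t) + 2C_1e^(3t)cos(3t) + 2C_2e^(3t)sin(3t) + 3C_2e^(3t)cos(3t), z(t) = -C_1e^(3t)sin(3t) + C_1e^(3t)cos(3t) + C_2e^(3t)sin(3t) + C_2e^(3t)cos(3t)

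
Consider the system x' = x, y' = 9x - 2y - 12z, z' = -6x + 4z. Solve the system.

Coefficient matrix A = [[1, 0, 0], [9, -2, -12], [-6, 0, 4]].
det(A - λI) = 0 gives eigenvalues λ = 4, -2, 1.
For λ=4: eigenvector (0,-2,1).
For λ=-2: eigenvector (0,1,0).
For λ=1: eigenvector (1,-5,2).
General solution: C_1e^(4t)(0,-2,1) + C_2e^(-2t)(0,1,0) + C_3e^(t)(1,-5,2).

x(t) = C_3e^(t), y(t) = -2C_1e^(4t) + C_2e^(-2t) - 5C_3e^(t), z(t) = C_1e^(4t) + 2C_3e^(t)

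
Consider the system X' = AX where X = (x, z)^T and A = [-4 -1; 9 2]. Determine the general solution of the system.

x(t) = C_1e^(-t) + C_2te^(-t), z(t) = -3C_1e^(-t) - 3C_2te^(-t) - C_2e^(-t)

Coefficient matrix A = [[-4, -1], [9, 2]].
Characteristic polynomial det(A - λI) = λ^2 + 2λ + 1 = 0.
Single eigenvalue λ = -1 with algebraic multiplicity 2.
Eigenvector v = (1,-3); generalized eigenvector w with (A-λI)w=v is (0,-1).
General solution: e^(-t)[C_1·v + C_2·(t·v + w)].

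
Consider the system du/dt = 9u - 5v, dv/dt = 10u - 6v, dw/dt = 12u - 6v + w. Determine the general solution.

u(t) = -c_1e^(-t) + c_2e^(4t), v(t) = -2c_1e^(-t) + c_2e^(4t), w(t) = 2c_2e^(4t) + c_3e^(t)

Coefficient matrix A = [[9, -5, 0], [10, -6, 0], [12, -6, 1]].
det(A - λI) = 0 gives eigenvalues λ = -1, 4, 1.
For λ=-1: eigenvector (-1,-2,0).
For λ=4: eigenvector (1,1,2).
For λ=1: eigenvector (0,0,1).
General solution: c_1e^(-t)(-1,-2,0) + c_2e^(4t)(1,1,2) + c_3e^(t)(0,0,1).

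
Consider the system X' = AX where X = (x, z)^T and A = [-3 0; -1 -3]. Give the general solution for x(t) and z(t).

x(t) = K_2e^(-3t), z(t) = -K_1e^(-3t) - K_2te^(-3t) + 3K_2e^(-3t)

Coefficient matrix A = [[-3, 0], [-1, -3]].
Characteristic polynomial det(A - λI) = λ^2 + 6λ + 9 = 0.
Single eigenvalue λ = -3 with algebraic multiplicity 2.
Eigenvector v = (0,-1); generalized eigenvector w with (A-λI)w=v is (1,3).
General solution: e^(-3t)[K_1·v + K_2·(t·v + w)].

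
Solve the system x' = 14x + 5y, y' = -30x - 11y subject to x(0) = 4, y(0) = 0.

x(t) = 12e^(4t) - 8e^(-t), y(t) = -24e^(4t) + 24e^(-t)

Coefficient matrix A = [[14, 5], [-30, -11]].
Characteristic polynomial det(A - λI) = λ^2 - 3λ - 4 = 0.
Eigenvalues λ = 4, -1.
For λ=4: (A-λI) row 1 is [10, 5], so an eigenvector is (-1, 2).
For λ=-1: (A-λI) row 1 is [15, 5], so an eigenvector is (-1, 3).
General solution: C_1e^(4t)(-1,2) + C_2e^(-t)(-1,3).
Applying x(0)=4, y(0)=0 gives C_1=-12, C_2=8.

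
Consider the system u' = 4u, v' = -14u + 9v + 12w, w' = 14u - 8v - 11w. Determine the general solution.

u(t) = C_1e^(4t), v(t) = -2C_1e^(4t) - C_2e^(-3t) + 3C_3e^(t), w(t) = 2C_1e^(4t) + C_2e^(-3t) - 2C_3e^(t)

Coefficient matrix A = [[4, 0, 0], [-14, 9, 12], [14, -8, -11]].
det(A - λI) = 0 gives eigenvalues λ = 4, -3, 1.
For λ=4: eigenvector (1,-2,2).
For λ=-3: eigenvector (0,-1,1).
For λ=1: eigenvector (0,3,-2).
General solution: C_1e^(4t)(1,-2,2) + C_2e^(-3t)(0,-1,1) + C_3e^(t)(0,3,-2).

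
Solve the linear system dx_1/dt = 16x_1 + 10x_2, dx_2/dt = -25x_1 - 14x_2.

Coefficient matrix A = [[16, 10], [-25, -14]].
Characteristic polynomial det(A - λI) = λ^2 - 2λ + 26 = 0.
Eigenvalues λ = 1 ± 5i (complex conjugate pair).
For λ=1+5i: an eigenvector is (1,-2) - i(-1,1) = (1 + i, -2 - i).
A real fundamental pair from Re and Im of e^((1+5i)t)v: X_1 = e^(t)(cos(5t)·(1,-2) + sin(5t)·(-1,1)), X_2 = e^(t)(sin(5t)·(1,-2) - cos(5t)·(-1,1)).
General solution: C_1X_1 + C_2X_2.

x_1(t) = -C_1e^(t)sin(5t) + C_1e^(t)cos(5t) + C_2e^(t)sin(5t) + C_2e^(t)cos(5t), x_2(t) = C_1e^(t)sin(5t) - 2C_1e^(t)cos(5t) - 2C_2e^(t)sin(5t) - C_2e^(t)cos(5t)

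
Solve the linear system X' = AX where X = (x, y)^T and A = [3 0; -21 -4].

x(t) = -K_1e^(3t), y(t) = 3K_1e^(3t) - K_2e^(-4t)

Coefficient matrix A = [[3, 0], [-21, -4]].
Characteristic polynomial det(A - λI) = λ^2 + λ - 12 = 0.
Eigenvalues λ = 3, -4.
For λ=3: (A-λI) row 2 is [-21, -7], so an eigenvector is (-1, 3).
For λ=-4: (A-λI) row 1 is [7, 0], so an eigenvector is (0, -1).
General solution: K_1e^(3t)(-1,3) + K_2e^(-4t)(0,-1).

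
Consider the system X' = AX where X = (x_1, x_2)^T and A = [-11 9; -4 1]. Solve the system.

x_1(t) = 3C_1e^(-5t) + 3C_2te^(-5t) - 2C_2e^(-5t), x_2(t) = 2C_1e^(-5t) + 2C_2te^(-5t) - C_2e^(-5t)

Coefficient matrix A = [[-11, 9], [-4, 1]].
Characteristic polynomial det(A - λI) = λ^2 + 10λ + 25 = 0.
Single eigenvalue λ = -5 with algebraic multiplicity 2.
Eigenvector v = (3,2); generalized eigenvector w with (A-λI)w=v is (-2,-1).
General solution: e^(-5t)[C_1·v + C_2·(t·v + w)].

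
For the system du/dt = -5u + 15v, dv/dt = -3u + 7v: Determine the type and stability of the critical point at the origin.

A = [[-5,15],[-3,7]]; det(A-λI) = λ^2 - 2λ + 10.
λ = 1 ± 3i: positive real part.

unstable spiral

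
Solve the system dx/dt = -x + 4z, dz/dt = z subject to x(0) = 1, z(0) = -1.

Coefficient matrix A = [[-1, 4], [0, 1]].
Characteristic polynomial det(A - λI) = λ^2 - 1 = 0.
Eigenvalues λ = -1, 1.
For λ=-1: (A-λI) row 1 is [0, 4], so an eigenvector is (1, 0).
For λ=1: (A-λI) row 1 is [-2, 4], so an eigenvector is (2, 1).
General solution: K_1e^(-t)(1,0) + K_2e^(t)(2,1).
Applying x(0)=1, z(0)=-1 gives K_1=3, K_2=-1.

x(t) = -2e^(t) + 3e^(-t), z(t) = -e^(t)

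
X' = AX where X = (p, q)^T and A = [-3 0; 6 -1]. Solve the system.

p(t) = -C_2e^(-3t), q(t) = C_1e^(-t) + 3C_2e^(-3t)

Coefficient matrix A = [[-3, 0], [6, -1]].
Characteristic polynomial det(A - λI) = λ^2 + 4λ + 3 = 0.
Eigenvalues λ = -1, -3.
For λ=-1: (A-λI) row 1 is [-2, 0], so an eigenvector is (0, 1).
For λ=-3: (A-λI) row 2 is [6, 2], so an eigenvector is (-1, 3).
General solution: C_1e^(-t)(0,1) + C_2e^(-3t)(-1,3).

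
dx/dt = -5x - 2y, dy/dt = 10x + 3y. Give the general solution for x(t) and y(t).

x(t) = -C_1e^(-t)sin(2t) + C_2e^(-t)cos(2t), y(t) = 2C_1e^(-t)sin(2t) + C_1e^(-t)cos(2t) + C_2e^(-t)sin(2t) - 2C_2e^(-t)cos(2t)

Coefficient matrix A = [[-5, -2], [10, 3]].
Characteristic polynomial det(A - λI) = λ^2 + 2λ + 5 = 0.
Eigenvalues λ = -1 ± 2i (complex conjugate pair).
For λ=-1+2i: an eigenvector is (0,1) - i(-1,2) = (0 + i, 1 - 2i).
A real fundamental pair from Re and Im of e^((-1+2i)t)v: X_1 = e^(-t)(cos(2t)·(0,1) + sin(2t)·(-1,2)), X_2 = e^(-t)(sin(2t)·(0,1) - cos(2t)·(-1,2)).
General solution: C_1X_1 + C_2X_2.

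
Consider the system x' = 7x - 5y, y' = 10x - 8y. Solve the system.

x(t) = C_1e^(-3t) - C_2e^(2t), y(t) = 2C_1e^(-3t) - C_2e^(2t)

Coefficient matrix A = [[7, -5], [10, -8]].
Characteristic polynomial det(A - λI) = λ^2 + λ - 6 = 0.
Eigenvalues λ = -3, 2.
For λ=-3: (A-λI) row 1 is [10, -5], so an eigenvector is (1, 2).
For λ=2: (A-λI) row 1 is [5, -5], so an eigenvector is (-1, -1).
General solution: C_1e^(-3t)(1,2) + C_2e^(2t)(-1,-1).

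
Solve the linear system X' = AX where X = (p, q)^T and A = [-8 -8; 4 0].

p(t) = -C_1e^(-4t)sin(4t) + C_1e^(-4t)cos(4t) + C_2e^(-4t)sin(4t) + C_2e^(-4t)cos(4t), q(t) = C_1e^(-4t)sin(4t) - C_2e^(-4t)cos(4t)

Coefficient matrix A = [[-8, -8], [4, 0]].
Characteristic polynomial det(A - λI) = λ^2 + 8λ + 32 = 0.
Eigenvalues λ = -4 ± 4i (complex conjugate pair).
For λ=-4+4i: an eigenvector is (1,0) - i(-1,1) = (1 + i, 0 - i).
A real fundamental pair from Re and Im of e^((-4+4i)t)v: X_1 = e^(-4t)(cos(4t)·(1,0) + sin(4t)·(-1,1)), X_2 = e^(-4t)(sin(4t)·(1,0) - cos(4t)·(-1,1)).
General solution: C_1X_1 + C_2X_2.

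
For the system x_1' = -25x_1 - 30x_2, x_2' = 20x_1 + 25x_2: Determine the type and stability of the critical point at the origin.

A = [[-25,-30],[20,25]]; det(A-λI) = λ^2 - 25.
λ = -5, 5: opposite signs.

saddle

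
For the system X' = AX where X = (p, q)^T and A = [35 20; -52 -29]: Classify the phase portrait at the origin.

A = [[35,20],[-52,-29]]; det(A-λI) = λ^2 - 6λ + 25.
λ = 3 ± 4i: positive real part.

unstable spiral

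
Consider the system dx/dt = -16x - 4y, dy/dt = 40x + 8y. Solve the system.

Coefficient matrix A = [[-16, -4], [40, 8]].
Characteristic polynomial det(A - λI) = λ^2 + 8λ + 32 = 0.
Eigenvalues λ = -4 ± 4i (complex conjugate pair).
For λ=-4+4i: an eigenvector is (0,-1) - i(1,-3) = (0 - i, -1 + 3i).
A real fundamental pair from Re and Im of e^((-4+4i)t)v: X_1 = e^(-4t)(cos(4t)·(0,-1) + sin(4t)·(1,-3)), X_2 = e^(-4t)(sin(4t)·(0,-1) - cos(4t)·(1,-3)).
General solution: K_1X_1 + K_2X_2.

x(t) = K_1e^(-4t)sin(4t) - K_2e^(-4t)cos(4t), y(t) = -3K_1e^(-4t)sin(4t) - K_1e^(-4t)cos(4t) - K_2e^(-4t)sin(4t) + 3K_2e^(-4t)cos(4t)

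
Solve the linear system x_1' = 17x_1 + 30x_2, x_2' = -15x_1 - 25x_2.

Coefficient matrix A = [[17, 30], [-15, -25]].
Characteristic polynomial det(A - λI) = λ^2 + 8λ + 25 = 0.
Eigenvalues λ = -4 ± 3i (complex conjugate pair).
For λ=-4+3i: an eigenvector is (1,-1) - i(-3,2) = (1 + 3i, -1 - 2i).
A real fundamental pair from Re and Im of e^((-4+3i)t)v: X_1 = e^(-4t)(cos(3t)·(1,-1) + sin(3t)·(-3,2)), X_2 = e^(-4t)(sin(3t)·(1,-1) - cos(3t)·(-3,2)).
General solution: C_1X_1 + C_2X_2.

x_1(t) = -3C_1e^(-4t)sin(3t) + C_1e^(-4t)cos(3t) + C_2e^(-4t)sin(3t) + 3C_2e^(-4t)cos(3t), x_2(t) = 2C_1e^(-4t)sin(3t) - C_1e^(-4t)cos(3t) - C_2e^(-4t)sin(3t) - 2C_2e^(-4t)cos(3t)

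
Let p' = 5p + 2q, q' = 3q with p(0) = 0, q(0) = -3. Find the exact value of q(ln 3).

A = [[5,2],[0,3]]; eigenvalues λ = 3, 5.
Eigenvectors: (1,-1) for λ=3, (-1,0) for λ=5.
From the initial condition, c_1 = 3, c_2 = 3.
q(ln 3) = (3)(3^3)(-1) + (3)(3^5)(0) = -81.

-81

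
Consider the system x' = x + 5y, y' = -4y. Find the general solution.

Coefficient matrix A = [[1, 5], [0, -4]].
Characteristic polynomial det(A - λI) = λ^2 + 3λ - 4 = 0.
Eigenvalues λ = -4, 1.
For λ=-4: (A-λI) row 1 is [5, 5], so an eigenvector is (-1, 1).
For λ=1: (A-λI) row 1 is [0, 5], so an eigenvector is (-1, 0).
General solution: C_1e^(-4t)(-1,1) + C_2e^(t)(-1,0).

x(t) = -C_1e^(-4t) - C_2e^(t), y(t) = C_1e^(-4t)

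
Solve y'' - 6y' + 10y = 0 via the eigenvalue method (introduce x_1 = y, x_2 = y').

y(t) = c_1e^(3t)cos(t) + c_2e^(3t)sin(t)

Let x_1 = y, x_2 = y'. Then x_1' = x_2 and x_2' = -10x_1 + 6x_2.
A = [[0,1],[-10,6]]; det(A-λI) = λ^2 - 6λ + 10.
Eigenvalues λ = 3 ± i.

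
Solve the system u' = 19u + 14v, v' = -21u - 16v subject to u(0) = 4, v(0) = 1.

u(t) = 14e^(5t) - 10e^(-2t), v(t) = -14e^(5t) + 15e^(-2t)

Coefficient matrix A = [[19, 14], [-21, -16]].
Characteristic polynomial det(A - λI) = λ^2 - 3λ - 10 = 0.
Eigenvalues λ = 5, -2.
For λ=5: (A-λI) row 1 is [14, 14], so an eigenvector is (1, -1).
For λ=-2: (A-λI) row 1 is [21, 14], so an eigenvector is (-2, 3).
General solution: C_1e^(5t)(1,-1) + C_2e^(-2t)(-2,3).
Applying u(0)=4, v(0)=1 gives C_1=14, C_2=5.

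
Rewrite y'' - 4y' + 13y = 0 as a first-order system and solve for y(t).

y(t) = C_1e^(2t)cos(3t) + C_2e^(2t)sin(3t)

Let x_1 = y, x_2 = y'. Then x_1' = x_2 and x_2' = -13x_1 + 4x_2.
A = [[0,1],[-13,4]]; det(A-λI) = λ^2 - 4λ + 13.
Eigenvalues λ = 2 ± 3i.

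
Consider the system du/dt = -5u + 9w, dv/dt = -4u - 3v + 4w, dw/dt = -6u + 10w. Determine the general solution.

u(t) = 3c_1e^(t) + c_3e^(4t), v(t) = -c_1e^(t) + c_2e^(-3t), w(t) = 2c_1e^(t) + c_3e^(4t)

Coefficient matrix A = [[-5, 0, 9], [-4, -3, 4], [-6, 0, 10]].
det(A - λI) = 0 gives eigenvalues λ = 1, -3, 4.
For λ=1: eigenvector (3,-1,2).
For λ=-3: eigenvector (0,1,0).
For λ=4: eigenvector (1,0,1).
General solution: c_1e^(t)(3,-1,2) + c_2e^(-3t)(0,1,0) + c_3e^(4t)(1,0,1).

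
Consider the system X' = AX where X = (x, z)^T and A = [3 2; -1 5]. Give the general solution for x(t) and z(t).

Coefficient matrix A = [[3, 2], [-1, 5]].
Characteristic polynomial det(A - λI) = λ^2 - 8λ + 17 = 0.
Eigenvalues λ = 4 ± i (complex conjugate pair).
For λ=4+i: an eigenvector is (-1,0) - i(1,1) = (-1 - i, 0 - i).
A real fundamental pair from Re and Im of e^((4+i)t)v: X_1 = e^(4t)(cos(t)·(-1,0) + sin(t)·(1,1)), X_2 = e^(4t)(sin(t)·(-1,0) - cos(t)·(1,1)).
General solution: K_1X_1 + K_2X_2.

x(t) = K_1e^(4t)sin(t) - K_1e^(4t)cos(t) - K_2e^(4t)sin(t) - K_2e^(4t)cos(t), z(t) = K_1e^(4t)sin(t) - K_2e^(4t)cos(t)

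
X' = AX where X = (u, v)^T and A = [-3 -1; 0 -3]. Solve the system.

Coefficient matrix A = [[-3, -1], [0, -3]].
Characteristic polynomial det(A - λI) = λ^2 + 6λ + 9 = 0.
Single eigenvalue λ = -3 with algebraic multiplicity 2.
Eigenvector v = (-1,0); generalized eigenvector w with (A-λI)w=v is (3,1).
General solution: e^(-3t)[C_1·v + C_2·(t·v + w)].

u(t) = -C_1e^(-3t) - C_2te^(-3t) + 3C_2e^(-3t), v(t) = C_2e^(-3t)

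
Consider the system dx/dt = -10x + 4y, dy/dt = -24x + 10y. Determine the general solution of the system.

Coefficient matrix A = [[-10, 4], [-24, 10]].
Characteristic polynomial det(A - λI) = λ^2 - 4 = 0.
Eigenvalues λ = 2, -2.
For λ=2: (A-λI) row 1 is [-12, 4], so an eigenvector is (-1, -3).
For λ=-2: (A-λI) row 1 is [-8, 4], so an eigenvector is (1, 2).
General solution: c_1e^(2t)(-1,-3) + c_2e^(-2t)(1,2).

x(t) = -c_1e^(2t) + c_2e^(-2t), y(t) = -3c_1e^(2t) + 2c_2e^(-2t)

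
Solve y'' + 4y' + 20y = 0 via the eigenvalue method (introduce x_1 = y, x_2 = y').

y(t) = c_1e^(-2t)cos(4t) + c_2e^(-2t)sin(4t)

Let x_1 = y, x_2 = y'. Then x_1' = x_2 and x_2' = -20x_1 - 4x_2.
A = [[0,1],[-20,-4]]; det(A-λI) = λ^2 + 4λ + 20.
Eigenvalues λ = -2 ± 4i.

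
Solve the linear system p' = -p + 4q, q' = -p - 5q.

Coefficient matrix A = [[-1, 4], [-1, -5]].
Characteristic polynomial det(A - λI) = λ^2 + 6λ + 9 = 0.
Single eigenvalue λ = -3 with algebraic multiplicity 2.
Eigenvector v = (2,-1); generalized eigenvector w with (A-λI)w=v is (-3,2).
General solution: e^(-3t)[K_1·v + K_2·(t·v + w)].

p(t) = 2K_1e^(-3t) + 2K_2te^(-3t) - 3K_2e^(-3t), q(t) = -K_1e^(-3t) - K_2te^(-3t) + 2K_2e^(-3t)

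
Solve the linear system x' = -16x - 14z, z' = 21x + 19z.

x(t) = -2c_1e^(5t) + c_2e^(-2t), z(t) = 3c_1e^(5t) - c_2e^(-2t)

Coefficient matrix A = [[-16, -14], [21, 19]].
Characteristic polynomial det(A - λI) = λ^2 - 3λ - 10 = 0.
Eigenvalues λ = 5, -2.
For λ=5: (A-λI) row 1 is [-21, -14], so an eigenvector is (-2, 3).
For λ=-2: (A-λI) row 1 is [-14, -14], so an eigenvector is (1, -1).
General solution: c_1e^(5t)(-2,3) + c_2e^(-2t)(1,-1).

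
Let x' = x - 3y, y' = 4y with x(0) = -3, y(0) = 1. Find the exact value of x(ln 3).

A = [[1,-3],[0,4]]; eigenvalues λ = 4, 1.
Eigenvectors: (1,-1) for λ=4, (-1,0) for λ=1.
From the initial condition, c_1 = -1, c_2 = 2.
x(ln 3) = (-1)(3^4)(1) + (2)(3^1)(-1) = -87.

-87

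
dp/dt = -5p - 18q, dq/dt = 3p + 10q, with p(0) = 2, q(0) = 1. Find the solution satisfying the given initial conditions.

Coefficient matrix A = [[-5, -18], [3, 10]].
Characteristic polynomial det(A - λI) = λ^2 - 5λ + 4 = 0.
Eigenvalues λ = 1, 4.
For λ=1: (A-λI) row 1 is [-6, -18], so an eigenvector is (3, -1).
For λ=4: (A-λI) row 1 is [-9, -18], so an eigenvector is (-2, 1).
General solution: c_1e^(t)(3,-1) + c_2e^(4t)(-2,1).
Applying p(0)=2, q(0)=1 gives c_1=4, c_2=5.

p(t) = -10e^(4t) + 12e^(t), q(t) = 5e^(4t) - 4e^(t)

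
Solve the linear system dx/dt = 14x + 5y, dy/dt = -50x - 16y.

Coefficient matrix A = [[14, 5], [-50, -16]].
Characteristic polynomial det(A - λI) = λ^2 + 2λ + 26 = 0.
Eigenvalues λ = -1 ± 5i (complex conjugate pair).
For λ=-1+5i: an eigenvector is (0,1) - i(1,-3) = (0 - i, 1 + 3i).
A real fundamental pair from Re and Im of e^((-1+5i)t)v: X_1 = e^(-t)(cos(5t)·(0,1) + sin(5t)·(1,-3)), X_2 = e^(-t)(sin(5t)·(0,1) - cos(5t)·(1,-3)).
General solution: c_1X_1 + c_2X_2.

x(t) = c_1e^(-t)sin(5t) - c_2e^(-t)cos(5t), y(t) = -3c_1e^(-t)sin(5t) + c_1e^(-t)cos(5t) + c_2e^(-t)sin(5t) + 3c_2e^(-t)cos(5t)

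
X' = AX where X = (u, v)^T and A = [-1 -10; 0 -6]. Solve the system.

Coefficient matrix A = [[-1, -10], [0, -6]].
Characteristic polynomial det(A - λI) = λ^2 + 7λ + 6 = 0.
Eigenvalues λ = -1, -6.
For λ=-1: (A-λI) row 1 is [0, -10], so an eigenvector is (-1, 0).
For λ=-6: (A-λI) row 1 is [5, -10], so an eigenvector is (2, 1).
General solution: c_1e^(-t)(-1,0) + c_2e^(-6t)(2,1).

u(t) = -c_1e^(-t) + 2c_2e^(-6t), v(t) = c_2e^(-6t)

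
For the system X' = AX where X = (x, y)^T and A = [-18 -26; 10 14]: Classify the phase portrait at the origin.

stable spiral

A = [[-18,-26],[10,14]]; det(A-λI) = λ^2 + 4λ + 8.
λ = -2 ± 2i: negative real part.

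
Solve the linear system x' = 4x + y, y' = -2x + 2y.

Coefficient matrix A = [[4, 1], [-2, 2]].
Characteristic polynomial det(A - λI) = λ^2 - 6λ + 10 = 0.
Eigenvalues λ = 3 ± i (complex conjugate pair).
For λ=3+i: an eigenvector is (0,1) - i(1,-1) = (0 - i, 1 + i).
A real fundamental pair from Re and Im of e^((3+i)t)v: X_1 = e^(3t)(cos(t)·(0,1) + sin(t)·(1,-1)), X_2 = e^(3t)(sin(t)·(0,1) - cos(t)·(1,-1)).
General solution: K_1X_1 + K_2X_2.

x(t) = K_1e^(3t)sin(t) - K_2e^(3t)cos(t), y(t) = -K_1e^(3t)sin(t) + K_1e^(3t)cos(t) + K_2e^(3t)sin(t) + K_2e^(3t)cos(t)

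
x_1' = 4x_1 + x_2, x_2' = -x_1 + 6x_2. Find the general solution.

x_1(t) = -K_1e^(5t) - K_2te^(5t) + K_2e^(5t), x_2(t) = -K_1e^(5t) - K_2te^(5t)

Coefficient matrix A = [[4, 1], [-1, 6]].
Characteristic polynomial det(A - λI) = λ^2 - 10λ + 25 = 0.
Single eigenvalue λ = 5 with algebraic multiplicity 2.
Eigenvector v = (-1,-1); generalized eigenvector w with (A-λI)w=v is (1,0).
General solution: e^(5t)[K_1·v + K_2·(t·v + w)].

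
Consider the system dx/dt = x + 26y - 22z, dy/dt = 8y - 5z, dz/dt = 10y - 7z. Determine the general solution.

Coefficient matrix A = [[1, 26, -22], [0, 8, -5], [0, 10, -7]].
det(A - λI) = 0 gives eigenvalues λ = -2, 1, 3.
For λ=-2: eigenvector (6,1,2).
For λ=1: eigenvector (1,0,0).
For λ=3: eigenvector (-2,-1,-1).
General solution: C_1e^(-2t)(6,1,2) + C_2e^(t)(1,0,0) + C_3e^(3t)(-2,-1,-1).

x(t) = 6C_1e^(-2t) + C_2e^(t) - 2C_3e^(3t), y(t) = C_1e^(-2t) - C_3e^(3t), z(t) = 2C_1e^(-2t) - C_3e^(3t)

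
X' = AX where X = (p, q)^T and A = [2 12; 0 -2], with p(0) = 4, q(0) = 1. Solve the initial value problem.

Coefficient matrix A = [[2, 12], [0, -2]].
Characteristic polynomial det(A - λI) = λ^2 - 4 = 0.
Eigenvalues λ = 2, -2.
For λ=2: (A-λI) row 1 is [0, 12], so an eigenvector is (1, 0).
For λ=-2: (A-λI) row 1 is [4, 12], so an eigenvector is (3, -1).
General solution: C_1e^(2t)(1,0) + C_2e^(-2t)(3,-1).
Applying p(0)=4, q(0)=1 gives C_1=7, C_2=-1.

p(t) = 7e^(2t) - 3e^(-2t), q(t) = e^(-2t)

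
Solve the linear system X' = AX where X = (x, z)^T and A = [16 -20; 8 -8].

x(t) = 2K_1e^(4t)sin(4t) - K_1e^(4t)cos(4t) - K_2e^(4t)sin(4t) - 2K_2e^(4t)cos(4t), z(t) = K_1e^(4t)sin(4t) - K_1e^(4t)cos(4t) - K_2e^(4t)sin(4t) - K_2e^(4t)cos(4t)

Coefficient matrix A = [[16, -20], [8, -8]].
Characteristic polynomial det(A - λI) = λ^2 - 8λ + 32 = 0.
Eigenvalues λ = 4 ± 4i (complex conjugate pair).
For λ=4+4i: an eigenvector is (-1,-1) - i(2,1) = (-1 - 2i, -1 - i).
A real fundamental pair from Re and Im of e^((4+4i)t)v: X_1 = e^(4t)(cos(4t)·(-1,-1) + sin(4t)·(2,1)), X_2 = e^(4t)(sin(4t)·(-1,-1) - cos(4t)·(2,1)).
General solution: K_1X_1 + K_2X_2.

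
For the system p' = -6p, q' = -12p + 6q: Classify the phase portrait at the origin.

saddle

A = [[-6,0],[-12,6]]; det(A-λI) = λ^2 - 36.
λ = -6, 6: opposite signs.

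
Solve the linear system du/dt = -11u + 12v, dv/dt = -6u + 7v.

u(t) = 2C_1e^(-5t) + C_2e^(t), v(t) = C_1e^(-5t) + C_2e^(t)

Coefficient matrix A = [[-11, 12], [-6, 7]].
Characteristic polynomial det(A - λI) = λ^2 + 4λ - 5 = 0.
Eigenvalues λ = -5, 1.
For λ=-5: (A-λI) row 1 is [-6, 12], so an eigenvector is (2, 1).
For λ=1: (A-λI) row 1 is [-12, 12], so an eigenvector is (1, 1).
General solution: C_1e^(-5t)(2,1) + C_2e^(t)(1,1).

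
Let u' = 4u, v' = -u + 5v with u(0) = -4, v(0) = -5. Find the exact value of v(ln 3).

-567

A = [[4,0],[-1,5]]; eigenvalues λ = 5, 4.
Eigenvectors: (0,1) for λ=5, (-1,-1) for λ=4.
From the initial condition, c_1 = -1, c_2 = 4.
v(ln 3) = (-1)(3^5)(1) + (4)(3^4)(-1) = -567.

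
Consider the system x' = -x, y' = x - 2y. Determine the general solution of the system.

x(t) = K_2e^(-t), y(t) = -K_1e^(-2t) + K_2e^(-t)

Coefficient matrix A = [[-1, 0], [1, -2]].
Characteristic polynomial det(A - λI) = λ^2 + 3λ + 2 = 0.
Eigenvalues λ = -2, -1.
For λ=-2: (A-λI) row 1 is [1, 0], so an eigenvector is (0, -1).
For λ=-1: (A-λI) row 2 is [1, -1], so an eigenvector is (1, 1).
General solution: K_1e^(-2t)(0,-1) + K_2e^(-t)(1,1).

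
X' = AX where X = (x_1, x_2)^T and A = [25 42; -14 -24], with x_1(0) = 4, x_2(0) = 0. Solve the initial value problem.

Coefficient matrix A = [[25, 42], [-14, -24]].
Characteristic polynomial det(A - λI) = λ^2 - λ - 12 = 0.
Eigenvalues λ = -3, 4.
For λ=-3: (A-λI) row 1 is [28, 42], so an eigenvector is (3, -2).
For λ=4: (A-λI) row 1 is [21, 42], so an eigenvector is (2, -1).
General solution: C_1e^(-3t)(3,-2) + C_2e^(4t)(2,-1).
Applying x_1(0)=4, x_2(0)=0 gives C_1=-4, C_2=8.

x_1(t) = 16e^(4t) - 12e^(-3t), x_2(t) = -8e^(4t) + 8e^(-3t)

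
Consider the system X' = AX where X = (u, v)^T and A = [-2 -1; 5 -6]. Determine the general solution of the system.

u(t) = c_1e^(-4t)sin(t) - c_2e^(-4t)cos(t), v(t) = 2c_1e^(-4t)sin(t) - c_1e^(-4t)cos(t) - c_2e^(-4t)sin(t) - 2c_2e^(-4t)cos(t)

Coefficient matrix A = [[-2, -1], [5, -6]].
Characteristic polynomial det(A - λI) = λ^2 + 8λ + 17 = 0.
Eigenvalues λ = -4 ± i (complex conjugate pair).
For λ=-4+i: an eigenvector is (0,-1) - i(1,2) = (0 - i, -1 - 2i).
A real fundamental pair from Re and Im of e^((-4+i)t)v: X_1 = e^(-4t)(cos(t)·(0,-1) + sin(t)·(1,2)), X_2 = e^(-4t)(sin(t)·(0,-1) - cos(t)·(1,2)).
General solution: c_1X_1 + c_2X_2.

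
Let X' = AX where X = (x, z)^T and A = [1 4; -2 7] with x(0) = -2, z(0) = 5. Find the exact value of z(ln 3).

2727

A = [[1,4],[-2,7]]; eigenvalues λ = 3, 5.
Eigenvectors: (2,1) for λ=3, (1,1) for λ=5.
From the initial condition, c_1 = -7, c_2 = 12.
z(ln 3) = (-7)(3^3)(1) + (12)(3^5)(1) = 2727.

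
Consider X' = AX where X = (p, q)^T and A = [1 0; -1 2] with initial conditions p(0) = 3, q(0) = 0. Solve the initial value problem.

Coefficient matrix A = [[1, 0], [-1, 2]].
Characteristic polynomial det(A - λI) = λ^2 - 3λ + 2 = 0.
Eigenvalues λ = 1, 2.
For λ=1: (A-λI) row 2 is [-1, 1], so an eigenvector is (1, 1).
For λ=2: (A-λI) row 1 is [-1, 0], so an eigenvector is (0, -1).
General solution: K_1e^(t)(1,1) + K_2e^(2t)(0,-1).
Applying p(0)=3, q(0)=0 gives K_1=3, K_2=3.

p(t) = 3e^(t), q(t) = -3e^(2t) + 3e^(t)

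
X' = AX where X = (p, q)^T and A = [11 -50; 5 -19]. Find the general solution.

Coefficient matrix A = [[11, -50], [5, -19]].
Characteristic polynomial det(A - λI) = λ^2 + 8λ + 41 = 0.
Eigenvalues λ = -4 ± 5i (complex conjugate pair).
For λ=-4+5i: an eigenvector is (3,1) - i(-1,0) = (3 + i, 1).
A real fundamental pair from Re and Im of e^((-4+5i)t)v: X_1 = e^(-4t)(cos(5t)·(3,1) + sin(5t)·(-1,0)), X_2 = e^(-4t)(sin(5t)·(3,1) - cos(5t)·(-1,0)).
General solution: K_1X_1 + K_2X_2.

p(t) = -K_1e^(-4t)sin(5t) + 3K_1e^(-4t)cos(5t) + 3K_2e^(-4t)sin(5t) + K_2e^(-4t)cos(5t), q(t) = K_1e^(-4t)cos(5t) + K_2e^(-4t)sin(5t)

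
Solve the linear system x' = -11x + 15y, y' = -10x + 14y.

Coefficient matrix A = [[-11, 15], [-10, 14]].
Characteristic polynomial det(A - λI) = λ^2 - 3λ - 4 = 0.
Eigenvalues λ = 4, -1.
For λ=4: (A-λI) row 1 is [-15, 15], so an eigenvector is (-1, -1).
For λ=-1: (A-λI) row 1 is [-10, 15], so an eigenvector is (3, 2).
General solution: K_1e^(4t)(-1,-1) + K_2e^(-t)(3,2).

x(t) = -K_1e^(4t) + 3K_2e^(-t), y(t) = -K_1e^(4t) + 2K_2e^(-t)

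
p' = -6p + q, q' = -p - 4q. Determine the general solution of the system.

p(t) = -C_1e^(-5t) - C_2te^(-5t) + C_2e^(-5t), q(t) = -C_1e^(-5t) - C_2te^(-5t)

Coefficient matrix A = [[-6, 1], [-1, -4]].
Characteristic polynomial det(A - λI) = λ^2 + 10λ + 25 = 0.
Single eigenvalue λ = -5 with algebraic multiplicity 2.
Eigenvector v = (-1,-1); generalized eigenvector w with (A-λI)w=v is (1,0).
General solution: e^(-5t)[C_1·v + C_2·(t·v + w)].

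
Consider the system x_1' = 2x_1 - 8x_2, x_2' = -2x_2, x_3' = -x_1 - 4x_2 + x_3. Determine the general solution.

x_1(t) = c_1e^(2t) + 2c_3e^(-2t), x_2(t) = c_3e^(-2t), x_3(t) = -c_1e^(2t) - c_2e^(t) + 2c_3e^(-2t)

Coefficient matrix A = [[2, -8, 0], [0, -2, 0], [-1, -4, 1]].
det(A - λI) = 0 gives eigenvalues λ = 2, 1, -2.
For λ=2: eigenvector (1,0,-1).
For λ=1: eigenvector (0,0,-1).
For λ=-2: eigenvector (2,1,2).
General solution: c_1e^(2t)(1,0,-1) + c_2e^(t)(0,0,-1) + c_3e^(-2t)(2,1,2).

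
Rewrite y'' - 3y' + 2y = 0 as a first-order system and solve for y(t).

y(t) = C_1e^(t) + C_2e^(2t)

Let x_1 = y, x_2 = y'. Then x_1' = x_2 and x_2' = -2x_1 + 3x_2.
A = [[0,1],[-2,3]]; det(A-λI) = λ^2 - 3λ + 2.
Eigenvalues λ = 1, 2 with eigenvectors (1,1), (1,2).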